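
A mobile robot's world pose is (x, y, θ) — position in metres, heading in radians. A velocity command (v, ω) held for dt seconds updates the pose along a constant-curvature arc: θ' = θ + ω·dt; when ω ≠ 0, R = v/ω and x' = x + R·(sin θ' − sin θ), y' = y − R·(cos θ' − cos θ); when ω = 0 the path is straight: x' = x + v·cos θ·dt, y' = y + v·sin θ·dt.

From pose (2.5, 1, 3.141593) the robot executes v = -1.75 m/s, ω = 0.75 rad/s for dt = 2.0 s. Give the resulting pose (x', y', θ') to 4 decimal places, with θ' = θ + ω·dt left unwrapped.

θ' = 3.1416 + 0.75·2.0 = 4.6416
R = v/ω = -1.75/0.75 = -2.3333
x' = 2.5 + -2.3333·(sin 4.6416 − sin 3.1416) = 4.8275
y' = 1 − -2.3333·(cos 4.6416 − cos 3.1416) = 3.1683

(4.8275, 3.1683, 4.6416)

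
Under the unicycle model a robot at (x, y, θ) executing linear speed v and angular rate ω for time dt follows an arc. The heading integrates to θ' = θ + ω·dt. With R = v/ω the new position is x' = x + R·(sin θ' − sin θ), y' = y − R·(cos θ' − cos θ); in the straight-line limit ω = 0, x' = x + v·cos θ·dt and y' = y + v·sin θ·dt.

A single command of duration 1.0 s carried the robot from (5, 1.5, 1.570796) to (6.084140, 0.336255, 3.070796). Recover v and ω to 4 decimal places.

Δθ = 3.070796 − 1.570796 = 1.500000
ω = Δθ/dt = 1.500000/1.0 = 1.5000
R = −Δy/(cos θ' − cos θ) = -1.1667
v = R·ω = -1.1667·1.5000 = -1.7500

v = -1.7500, ω = 1.5000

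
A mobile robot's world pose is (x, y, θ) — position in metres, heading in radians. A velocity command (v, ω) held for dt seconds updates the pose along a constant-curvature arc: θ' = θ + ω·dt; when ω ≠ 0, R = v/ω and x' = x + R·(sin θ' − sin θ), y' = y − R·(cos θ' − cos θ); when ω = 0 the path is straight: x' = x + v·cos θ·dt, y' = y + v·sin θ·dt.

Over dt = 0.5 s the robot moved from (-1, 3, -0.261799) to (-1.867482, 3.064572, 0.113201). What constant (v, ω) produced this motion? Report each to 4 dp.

Δθ = 0.113201 − -0.261799 = 0.375000
ω = Δθ/dt = 0.375000/0.5 = 0.7500
R = Δx/(sin θ' − sin θ) = -2.3333
v = R·ω = -2.3333·0.7500 = -1.7500

v = -1.7500, ω = 0.7500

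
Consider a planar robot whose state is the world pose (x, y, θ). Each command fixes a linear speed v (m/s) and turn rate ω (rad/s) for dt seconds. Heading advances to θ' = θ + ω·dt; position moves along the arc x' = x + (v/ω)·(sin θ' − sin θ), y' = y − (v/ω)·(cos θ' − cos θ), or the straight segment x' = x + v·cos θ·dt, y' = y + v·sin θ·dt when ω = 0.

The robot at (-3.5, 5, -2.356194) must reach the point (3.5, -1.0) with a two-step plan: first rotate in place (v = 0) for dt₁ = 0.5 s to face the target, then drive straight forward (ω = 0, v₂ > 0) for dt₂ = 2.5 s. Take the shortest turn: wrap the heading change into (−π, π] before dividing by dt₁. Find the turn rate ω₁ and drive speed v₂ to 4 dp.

heading to target = atan2(-1−5, 3.5−-3.5) = -0.7086
Δθ = wrap(-0.7086 − -2.3562) = 1.6476; ω₁ = Δθ/dt₁ = 3.2951
distance = √((3.5−-3.5)² + (-1−5)²) = 9.2195; v₂ = distance/dt₂ = 3.6878

ω₁ = 3.2951, v₂ = 3.6878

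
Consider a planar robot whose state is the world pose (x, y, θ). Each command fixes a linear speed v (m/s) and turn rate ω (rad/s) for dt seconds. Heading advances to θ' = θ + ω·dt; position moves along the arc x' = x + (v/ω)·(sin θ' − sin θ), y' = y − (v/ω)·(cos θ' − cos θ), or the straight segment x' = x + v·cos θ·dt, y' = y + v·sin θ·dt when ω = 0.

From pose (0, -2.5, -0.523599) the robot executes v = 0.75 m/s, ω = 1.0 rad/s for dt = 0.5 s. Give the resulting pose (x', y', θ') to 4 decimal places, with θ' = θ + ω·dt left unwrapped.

(0.3573, -2.6003, -0.0236)

θ' = -0.5236 + 1.0·0.5 = -0.0236
R = v/ω = 0.75/1.0 = 0.7500
x' = 0 + 0.7500·(sin -0.0236 − sin -0.5236) = 0.3573
y' = -2.5 − 0.7500·(cos -0.0236 − cos -0.5236) = -2.6003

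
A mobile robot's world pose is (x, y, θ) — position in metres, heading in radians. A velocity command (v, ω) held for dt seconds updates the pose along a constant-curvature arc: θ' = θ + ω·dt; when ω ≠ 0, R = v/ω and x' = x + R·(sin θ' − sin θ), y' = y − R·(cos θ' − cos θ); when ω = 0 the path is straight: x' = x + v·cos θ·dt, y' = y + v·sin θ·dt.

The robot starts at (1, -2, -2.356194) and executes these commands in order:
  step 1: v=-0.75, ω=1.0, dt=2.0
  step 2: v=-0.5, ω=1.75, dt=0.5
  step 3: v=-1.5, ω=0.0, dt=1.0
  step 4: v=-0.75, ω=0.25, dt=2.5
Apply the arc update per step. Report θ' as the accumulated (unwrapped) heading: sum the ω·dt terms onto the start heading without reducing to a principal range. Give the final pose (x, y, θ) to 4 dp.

step 1: θ'=-0.3562 (R=-0.7500) → pose (0.7312, -0.7667, -0.3562)
step 2: θ'=0.5188 (R=-0.2857) → pose (0.4899, -0.7864, 0.5188)
step 3: θ'=0.5188 (straight) → pose (-0.8127, -1.5302, 0.5188)
step 4: θ'=1.1438 (R=-3.0000) → pose (-2.0558, -2.8930, 1.1438)

(-2.0558, -2.8930, 1.1438)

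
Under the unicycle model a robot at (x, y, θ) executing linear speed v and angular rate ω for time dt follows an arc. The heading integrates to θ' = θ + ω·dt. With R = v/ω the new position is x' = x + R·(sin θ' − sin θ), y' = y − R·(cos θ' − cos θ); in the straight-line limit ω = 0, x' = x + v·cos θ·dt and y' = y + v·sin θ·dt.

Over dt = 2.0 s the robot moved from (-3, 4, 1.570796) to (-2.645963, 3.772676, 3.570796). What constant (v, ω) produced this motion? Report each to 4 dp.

Δθ = 3.570796 − 1.570796 = 2.000000
ω = Δθ/dt = 2.000000/2.0 = 1.0000
R = Δx/(sin θ' − sin θ) = -0.2500
v = R·ω = -0.2500·1.0000 = -0.2500

v = -0.2500, ω = 1.0000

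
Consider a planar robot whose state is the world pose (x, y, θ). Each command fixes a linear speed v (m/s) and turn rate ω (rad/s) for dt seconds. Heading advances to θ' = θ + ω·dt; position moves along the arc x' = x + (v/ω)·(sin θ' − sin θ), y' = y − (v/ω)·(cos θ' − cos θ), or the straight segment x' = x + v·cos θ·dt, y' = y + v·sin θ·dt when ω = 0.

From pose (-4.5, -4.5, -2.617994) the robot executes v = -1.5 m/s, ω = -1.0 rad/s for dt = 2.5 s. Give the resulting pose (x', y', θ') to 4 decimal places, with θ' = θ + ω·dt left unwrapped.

(-2.3717, -6.3909, -5.1180)

θ' = -2.6180 + -1.0·2.5 = -5.1180
R = v/ω = -1.5/-1.0 = 1.5000
x' = -4.5 + 1.5000·(sin -5.1180 − sin -2.6180) = -2.3717
y' = -4.5 − 1.5000·(cos -5.1180 − cos -2.6180) = -6.3909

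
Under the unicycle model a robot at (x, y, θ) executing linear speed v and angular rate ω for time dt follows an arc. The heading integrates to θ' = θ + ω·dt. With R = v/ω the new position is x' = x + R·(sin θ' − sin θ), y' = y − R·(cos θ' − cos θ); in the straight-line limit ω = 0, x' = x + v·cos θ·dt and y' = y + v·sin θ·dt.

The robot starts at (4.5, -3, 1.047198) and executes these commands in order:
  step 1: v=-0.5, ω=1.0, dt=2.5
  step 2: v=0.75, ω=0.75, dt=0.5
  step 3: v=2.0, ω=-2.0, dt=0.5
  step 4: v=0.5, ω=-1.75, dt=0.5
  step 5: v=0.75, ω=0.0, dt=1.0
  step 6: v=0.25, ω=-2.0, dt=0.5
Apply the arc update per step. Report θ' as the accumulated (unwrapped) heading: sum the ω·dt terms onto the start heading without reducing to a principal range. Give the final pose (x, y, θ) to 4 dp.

step 1: θ'=3.5472 (R=-0.5000) → pose (5.1303, -3.7094, 3.5472)
step 2: θ'=3.9222 (R=1.0000) → pose (4.8212, -3.9178, 3.9222)
step 3: θ'=2.9222 (R=-1.0000) → pose (3.8998, -4.1833, 2.9222)
step 4: θ'=2.0472 (R=-0.2857) → pose (3.7081, -4.0355, 2.0472)
step 5: θ'=2.0472 (straight) → pose (3.3642, -3.3690, 2.0472)
step 6: θ'=1.0472 (R=-0.1250) → pose (3.3670, -3.2492, 1.0472)

(3.3670, -3.2492, 1.0472)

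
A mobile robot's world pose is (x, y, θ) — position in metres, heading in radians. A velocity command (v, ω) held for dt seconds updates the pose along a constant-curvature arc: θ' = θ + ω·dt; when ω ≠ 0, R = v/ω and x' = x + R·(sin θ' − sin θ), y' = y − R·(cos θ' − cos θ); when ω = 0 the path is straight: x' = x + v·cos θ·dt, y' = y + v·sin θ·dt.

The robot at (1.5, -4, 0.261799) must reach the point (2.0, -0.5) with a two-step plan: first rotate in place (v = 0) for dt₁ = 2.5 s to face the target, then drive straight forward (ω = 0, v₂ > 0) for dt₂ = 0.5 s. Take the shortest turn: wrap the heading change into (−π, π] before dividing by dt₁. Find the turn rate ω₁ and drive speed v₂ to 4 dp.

ω₁ = 0.4668, v₂ = 7.0711

heading to target = atan2(-0.5−-4, 2−1.5) = 1.4289
Δθ = wrap(1.4289 − 0.2618) = 1.1671; ω₁ = Δθ/dt₁ = 0.4668
distance = √((2−1.5)² + (-0.5−-4)²) = 3.5355; v₂ = distance/dt₂ = 7.0711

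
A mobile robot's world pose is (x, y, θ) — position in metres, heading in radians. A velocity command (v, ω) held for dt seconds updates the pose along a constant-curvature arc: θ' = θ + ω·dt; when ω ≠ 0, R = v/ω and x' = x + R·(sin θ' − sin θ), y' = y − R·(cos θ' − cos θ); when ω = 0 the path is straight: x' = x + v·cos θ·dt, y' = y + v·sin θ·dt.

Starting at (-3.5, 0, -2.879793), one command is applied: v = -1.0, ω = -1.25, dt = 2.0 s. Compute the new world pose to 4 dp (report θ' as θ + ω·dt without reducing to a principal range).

(-2.6646, -1.2679, -5.3798)

θ' = -2.8798 + -1.25·2.0 = -5.3798
R = v/ω = -1.0/-1.25 = 0.8000
x' = -3.5 + 0.8000·(sin -5.3798 − sin -2.8798) = -2.6646
y' = 0 − 0.8000·(cos -5.3798 − cos -2.8798) = -1.2679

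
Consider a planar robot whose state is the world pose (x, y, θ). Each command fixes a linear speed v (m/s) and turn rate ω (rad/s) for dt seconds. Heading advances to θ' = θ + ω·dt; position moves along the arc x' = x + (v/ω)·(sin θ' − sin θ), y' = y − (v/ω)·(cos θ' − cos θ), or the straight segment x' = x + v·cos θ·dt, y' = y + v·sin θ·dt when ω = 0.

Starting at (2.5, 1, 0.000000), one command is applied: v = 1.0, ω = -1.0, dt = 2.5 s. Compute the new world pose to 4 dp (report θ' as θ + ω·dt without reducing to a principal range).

(3.0985, -0.8011, -2.5000)

θ' = 0.0000 + -1.0·2.5 = -2.5000
R = v/ω = 1.0/-1.0 = -1.0000
x' = 2.5 + -1.0000·(sin -2.5000 − sin 0.0000) = 3.0985
y' = 1 − -1.0000·(cos -2.5000 − cos 0.0000) = -0.8011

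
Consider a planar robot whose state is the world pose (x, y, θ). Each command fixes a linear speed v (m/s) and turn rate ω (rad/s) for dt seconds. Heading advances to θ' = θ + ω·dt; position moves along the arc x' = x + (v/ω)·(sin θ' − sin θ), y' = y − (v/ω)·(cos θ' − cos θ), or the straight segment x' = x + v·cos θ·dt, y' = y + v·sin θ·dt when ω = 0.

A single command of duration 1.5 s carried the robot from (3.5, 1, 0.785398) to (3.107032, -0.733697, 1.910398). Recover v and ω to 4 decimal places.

Δθ = 1.910398 − 0.785398 = 1.125000
ω = Δθ/dt = 1.125000/1.5 = 0.7500
R = −Δy/(cos θ' − cos θ) = -1.6667
v = R·ω = -1.6667·0.7500 = -1.2500

v = -1.2500, ω = 0.7500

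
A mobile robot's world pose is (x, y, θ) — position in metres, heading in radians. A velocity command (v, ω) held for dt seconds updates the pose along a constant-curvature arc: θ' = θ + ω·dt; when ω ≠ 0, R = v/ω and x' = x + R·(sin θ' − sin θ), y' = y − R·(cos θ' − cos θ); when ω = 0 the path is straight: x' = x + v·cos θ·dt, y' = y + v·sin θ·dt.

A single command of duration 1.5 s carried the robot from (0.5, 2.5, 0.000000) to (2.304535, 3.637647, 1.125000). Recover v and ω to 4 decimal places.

v = 1.5000, ω = 0.7500

Δθ = 1.125000 − 0.000000 = 1.125000
ω = Δθ/dt = 1.125000/1.5 = 0.7500
R = Δx/(sin θ' − sin θ) = 2.0000
v = R·ω = 2.0000·0.7500 = 1.5000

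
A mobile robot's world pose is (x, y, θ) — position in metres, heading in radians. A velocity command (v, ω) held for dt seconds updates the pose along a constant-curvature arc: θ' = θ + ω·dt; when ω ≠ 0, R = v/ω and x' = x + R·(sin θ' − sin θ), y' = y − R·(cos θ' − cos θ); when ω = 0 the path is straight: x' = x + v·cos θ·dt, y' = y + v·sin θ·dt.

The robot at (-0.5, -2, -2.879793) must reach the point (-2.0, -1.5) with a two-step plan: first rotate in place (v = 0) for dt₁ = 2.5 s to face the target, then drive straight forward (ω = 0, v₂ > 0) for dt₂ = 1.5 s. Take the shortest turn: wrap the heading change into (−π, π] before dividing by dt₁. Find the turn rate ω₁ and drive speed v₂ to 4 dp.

heading to target = atan2(-1.5−-2, -2−-0.5) = 2.8198
Δθ = wrap(2.8198 − -2.8798) = -0.5836; ω₁ = Δθ/dt₁ = -0.2334
distance = √((-2−-0.5)² + (-1.5−-2)²) = 1.5811; v₂ = distance/dt₂ = 1.0541

ω₁ = -0.2334, v₂ = 1.0541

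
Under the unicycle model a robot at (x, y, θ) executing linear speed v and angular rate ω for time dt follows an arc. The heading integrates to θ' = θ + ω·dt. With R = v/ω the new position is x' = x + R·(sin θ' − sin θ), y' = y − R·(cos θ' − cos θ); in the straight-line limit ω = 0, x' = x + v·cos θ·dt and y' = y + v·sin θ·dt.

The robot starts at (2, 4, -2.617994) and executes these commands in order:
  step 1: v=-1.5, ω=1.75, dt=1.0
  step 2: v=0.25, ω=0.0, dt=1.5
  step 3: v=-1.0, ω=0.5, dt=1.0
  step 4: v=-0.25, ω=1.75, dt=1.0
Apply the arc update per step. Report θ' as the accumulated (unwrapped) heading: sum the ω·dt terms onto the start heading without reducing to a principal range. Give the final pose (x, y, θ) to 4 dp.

step 1: θ'=-0.8680 (R=-0.8571) → pose (2.2255, 5.2963, -0.8680)
step 2: θ'=-0.8680 (straight) → pose (2.4678, 5.0102, -0.8680)
step 3: θ'=-0.3680 (R=-2.0000) → pose (1.6613, 5.5836, -0.3680)
step 4: θ'=1.3820 (R=-0.1429) → pose (1.4696, 5.4771, 1.3820)

(1.4696, 5.4771, 1.3820)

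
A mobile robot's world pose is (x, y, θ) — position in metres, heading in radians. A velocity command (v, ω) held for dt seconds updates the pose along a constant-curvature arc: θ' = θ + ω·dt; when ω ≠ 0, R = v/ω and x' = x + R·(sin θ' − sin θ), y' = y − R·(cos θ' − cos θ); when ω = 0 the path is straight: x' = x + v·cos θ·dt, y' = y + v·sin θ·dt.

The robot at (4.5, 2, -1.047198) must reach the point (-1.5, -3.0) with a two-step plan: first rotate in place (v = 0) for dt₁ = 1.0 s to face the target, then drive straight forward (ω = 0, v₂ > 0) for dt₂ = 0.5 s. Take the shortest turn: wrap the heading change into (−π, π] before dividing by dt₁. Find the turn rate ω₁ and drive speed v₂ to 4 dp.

heading to target = atan2(-3−2, -1.5−4.5) = -2.4469
Δθ = wrap(-2.4469 − -1.0472) = -1.3997; ω₁ = Δθ/dt₁ = -1.3997
distance = √((-1.5−4.5)² + (-3−2)²) = 7.8102; v₂ = distance/dt₂ = 15.6205

ω₁ = -1.3997, v₂ = 15.6205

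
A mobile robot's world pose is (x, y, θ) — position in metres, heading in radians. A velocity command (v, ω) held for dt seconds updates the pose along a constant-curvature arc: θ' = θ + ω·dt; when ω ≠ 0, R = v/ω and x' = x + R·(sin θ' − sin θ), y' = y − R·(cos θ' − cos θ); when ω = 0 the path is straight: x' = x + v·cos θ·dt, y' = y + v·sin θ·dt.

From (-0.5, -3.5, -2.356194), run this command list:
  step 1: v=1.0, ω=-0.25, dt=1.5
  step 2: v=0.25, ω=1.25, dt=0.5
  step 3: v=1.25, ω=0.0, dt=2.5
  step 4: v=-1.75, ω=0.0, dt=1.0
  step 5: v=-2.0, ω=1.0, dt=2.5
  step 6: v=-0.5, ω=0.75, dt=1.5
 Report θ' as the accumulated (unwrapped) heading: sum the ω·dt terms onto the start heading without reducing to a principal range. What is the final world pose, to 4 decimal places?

(-5.4238, -3.3171, 1.5188)

step 1: θ'=-2.7312 (R=-4.0000) → pose (-1.7325, -4.3394, -2.7312)
step 2: θ'=-2.1062 (R=0.2000) → pose (-1.8247, -4.4208, -2.1062)
step 3: θ'=-2.1062 (straight) → pose (-3.4191, -7.1085, -2.1062)
step 4: θ'=-2.1062 (straight) → pose (-2.5262, -5.6034, -2.1062)
step 5: θ'=0.3938 (R=-2.0000) → pose (-5.0138, -2.7361, 0.3938)
step 6: θ'=1.5188 (R=-0.6667) → pose (-5.4238, -3.3171, 1.5188)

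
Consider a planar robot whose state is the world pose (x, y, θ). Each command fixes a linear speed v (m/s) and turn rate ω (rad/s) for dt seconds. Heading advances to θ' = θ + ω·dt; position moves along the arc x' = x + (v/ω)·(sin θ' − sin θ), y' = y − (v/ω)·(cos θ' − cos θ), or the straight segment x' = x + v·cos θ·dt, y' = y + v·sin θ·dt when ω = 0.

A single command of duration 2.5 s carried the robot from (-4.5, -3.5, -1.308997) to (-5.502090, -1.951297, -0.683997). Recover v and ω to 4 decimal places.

Δθ = -0.683997 − -1.308997 = 0.625000
ω = Δθ/dt = 0.625000/2.5 = 0.2500
R = −Δy/(cos θ' − cos θ) = -3.0000
v = R·ω = -3.0000·0.2500 = -0.7500

v = -0.7500, ω = 0.2500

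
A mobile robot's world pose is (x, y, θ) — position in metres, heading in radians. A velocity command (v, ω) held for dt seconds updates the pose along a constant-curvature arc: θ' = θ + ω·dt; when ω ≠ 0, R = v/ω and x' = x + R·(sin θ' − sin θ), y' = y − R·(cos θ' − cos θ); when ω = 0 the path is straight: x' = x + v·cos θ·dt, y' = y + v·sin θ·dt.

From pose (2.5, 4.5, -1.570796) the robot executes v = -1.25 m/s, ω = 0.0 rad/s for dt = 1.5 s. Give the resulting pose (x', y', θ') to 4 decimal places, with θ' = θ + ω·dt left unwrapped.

θ' = -1.5708 + 0.0·1.5 = -1.5708
ω = 0 → straight: x' = 2.5 + -1.25·cos(-1.5708)·1.5 = 2.5000
y' = 4.5 + -1.25·sin(-1.5708)·1.5 = 6.3750

(2.5000, 6.3750, -1.5708)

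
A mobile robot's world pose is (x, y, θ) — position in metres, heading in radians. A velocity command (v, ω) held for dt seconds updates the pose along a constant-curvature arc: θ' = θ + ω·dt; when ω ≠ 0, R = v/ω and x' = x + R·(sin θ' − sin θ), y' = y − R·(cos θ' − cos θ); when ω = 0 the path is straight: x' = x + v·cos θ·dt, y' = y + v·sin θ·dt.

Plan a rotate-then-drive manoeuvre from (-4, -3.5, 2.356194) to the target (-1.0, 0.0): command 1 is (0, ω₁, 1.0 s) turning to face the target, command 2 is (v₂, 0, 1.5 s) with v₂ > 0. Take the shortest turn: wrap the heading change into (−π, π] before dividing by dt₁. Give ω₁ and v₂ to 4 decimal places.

ω₁ = -1.4940, v₂ = 3.0732

heading to target = atan2(0−-3.5, -1−-4) = 0.8622
Δθ = wrap(0.8622 − 2.3562) = -1.4940; ω₁ = Δθ/dt₁ = -1.4940
distance = √((-1−-4)² + (0−-3.5)²) = 4.6098; v₂ = distance/dt₂ = 3.0732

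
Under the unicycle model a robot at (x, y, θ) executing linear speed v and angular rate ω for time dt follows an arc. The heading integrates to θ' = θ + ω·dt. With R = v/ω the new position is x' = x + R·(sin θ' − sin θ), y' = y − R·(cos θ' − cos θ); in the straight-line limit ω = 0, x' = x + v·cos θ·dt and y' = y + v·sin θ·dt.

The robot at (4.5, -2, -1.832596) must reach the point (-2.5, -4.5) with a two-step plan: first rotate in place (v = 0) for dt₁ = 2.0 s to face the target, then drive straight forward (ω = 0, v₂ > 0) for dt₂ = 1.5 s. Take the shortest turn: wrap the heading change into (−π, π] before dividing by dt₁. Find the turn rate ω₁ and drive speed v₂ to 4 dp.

heading to target = atan2(-4.5−-2, -2.5−4.5) = -2.7986
Δθ = wrap(-2.7986 − -1.8326) = -0.9660; ω₁ = Δθ/dt₁ = -0.4830
distance = √((-2.5−4.5)² + (-4.5−-2)²) = 7.4330; v₂ = distance/dt₂ = 4.9554

ω₁ = -0.4830, v₂ = 4.9554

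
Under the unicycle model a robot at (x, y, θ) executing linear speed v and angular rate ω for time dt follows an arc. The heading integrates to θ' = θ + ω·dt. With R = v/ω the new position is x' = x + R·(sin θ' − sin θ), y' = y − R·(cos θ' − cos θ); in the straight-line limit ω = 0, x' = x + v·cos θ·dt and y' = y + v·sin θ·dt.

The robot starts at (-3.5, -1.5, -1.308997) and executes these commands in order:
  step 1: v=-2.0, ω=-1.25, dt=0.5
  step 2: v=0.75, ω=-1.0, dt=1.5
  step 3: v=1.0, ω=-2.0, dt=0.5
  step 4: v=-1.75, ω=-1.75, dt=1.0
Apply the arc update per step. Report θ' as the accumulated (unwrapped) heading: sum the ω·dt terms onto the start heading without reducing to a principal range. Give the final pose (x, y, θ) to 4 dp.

step 1: θ'=-1.9340 (R=1.6000) → pose (-3.4501, -0.5175, -1.9340)
step 2: θ'=-3.4340 (R=-0.7500) → pose (-4.3674, -0.9692, -3.4340)
step 3: θ'=-4.4340 (R=-0.5000) → pose (-4.7040, -0.6278, -4.4340)
step 4: θ'=-6.1840 (R=1.0000) → pose (-5.5665, -1.8977, -6.1840)

(-5.5665, -1.8977, -6.1840)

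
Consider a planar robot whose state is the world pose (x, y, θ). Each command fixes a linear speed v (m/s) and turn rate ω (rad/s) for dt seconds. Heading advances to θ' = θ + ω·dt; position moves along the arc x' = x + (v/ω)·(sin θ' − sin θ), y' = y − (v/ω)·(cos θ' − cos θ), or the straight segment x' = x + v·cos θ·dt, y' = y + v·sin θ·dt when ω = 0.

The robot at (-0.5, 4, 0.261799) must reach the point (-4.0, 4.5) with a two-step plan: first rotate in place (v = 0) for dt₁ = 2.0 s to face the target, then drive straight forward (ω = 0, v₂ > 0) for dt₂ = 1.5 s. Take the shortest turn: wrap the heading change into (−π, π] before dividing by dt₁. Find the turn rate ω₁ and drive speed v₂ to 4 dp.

heading to target = atan2(4.5−4, -4−-0.5) = 2.9997
Δθ = wrap(2.9997 − 0.2618) = 2.7379; ω₁ = Δθ/dt₁ = 1.3689
distance = √((-4−-0.5)² + (4.5−4)²) = 3.5355; v₂ = distance/dt₂ = 2.3570

ω₁ = 1.3689, v₂ = 2.3570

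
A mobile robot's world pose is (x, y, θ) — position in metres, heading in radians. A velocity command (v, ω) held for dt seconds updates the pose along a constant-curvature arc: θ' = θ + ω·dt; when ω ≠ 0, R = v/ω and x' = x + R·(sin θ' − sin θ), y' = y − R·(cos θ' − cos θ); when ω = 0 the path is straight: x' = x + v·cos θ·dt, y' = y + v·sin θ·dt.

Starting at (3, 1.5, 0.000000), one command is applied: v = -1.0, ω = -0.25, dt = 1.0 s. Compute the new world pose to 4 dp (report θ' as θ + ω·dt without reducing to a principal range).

θ' = 0.0000 + -0.25·1.0 = -0.2500
R = v/ω = -1.0/-0.25 = 4.0000
x' = 3 + 4.0000·(sin -0.2500 − sin 0.0000) = 2.0104
y' = 1.5 − 4.0000·(cos -0.2500 − cos 0.0000) = 1.6244

(2.0104, 1.6244, -0.2500)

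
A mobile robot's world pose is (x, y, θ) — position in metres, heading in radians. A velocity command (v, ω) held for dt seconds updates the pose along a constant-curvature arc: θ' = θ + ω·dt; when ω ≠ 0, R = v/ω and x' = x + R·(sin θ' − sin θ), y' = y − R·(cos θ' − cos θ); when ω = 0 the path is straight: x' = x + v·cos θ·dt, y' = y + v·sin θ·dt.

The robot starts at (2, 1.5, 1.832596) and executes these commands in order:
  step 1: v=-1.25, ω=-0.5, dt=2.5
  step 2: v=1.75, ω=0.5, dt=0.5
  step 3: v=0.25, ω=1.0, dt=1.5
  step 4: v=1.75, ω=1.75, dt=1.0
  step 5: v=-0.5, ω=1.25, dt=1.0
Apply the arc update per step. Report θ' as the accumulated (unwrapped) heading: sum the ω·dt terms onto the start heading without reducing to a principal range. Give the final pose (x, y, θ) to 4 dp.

(0.0904, 0.0403, 5.3326)

step 1: θ'=0.5826 (R=2.5000) → pose (0.9607, -1.2346, 0.5826)
step 2: θ'=0.8326 (R=3.5000) → pose (1.6239, -0.6674, 0.8326)
step 3: θ'=2.3326 (R=0.2500) → pose (1.6199, -0.3266, 2.3326)
step 4: θ'=4.0826 (R=1.0000) → pose (0.0881, -0.4278, 4.0826)
step 5: θ'=5.3326 (R=-0.4000) → pose (0.0904, 0.0403, 5.3326)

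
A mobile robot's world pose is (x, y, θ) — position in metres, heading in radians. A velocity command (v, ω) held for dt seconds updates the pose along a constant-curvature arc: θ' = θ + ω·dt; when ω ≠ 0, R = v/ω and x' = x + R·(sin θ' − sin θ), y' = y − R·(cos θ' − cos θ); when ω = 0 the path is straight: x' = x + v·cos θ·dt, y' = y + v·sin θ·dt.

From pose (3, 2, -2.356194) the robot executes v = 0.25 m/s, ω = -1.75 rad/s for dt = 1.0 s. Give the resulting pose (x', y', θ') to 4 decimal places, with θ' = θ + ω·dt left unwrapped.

(2.7816, 2.0196, -4.1062)

θ' = -2.3562 + -1.75·1.0 = -4.1062
R = v/ω = 0.25/-1.75 = -0.1429
x' = 3 + -0.1429·(sin -4.1062 − sin -2.3562) = 2.7816
y' = 2 − -0.1429·(cos -4.1062 − cos -2.3562) = 2.0196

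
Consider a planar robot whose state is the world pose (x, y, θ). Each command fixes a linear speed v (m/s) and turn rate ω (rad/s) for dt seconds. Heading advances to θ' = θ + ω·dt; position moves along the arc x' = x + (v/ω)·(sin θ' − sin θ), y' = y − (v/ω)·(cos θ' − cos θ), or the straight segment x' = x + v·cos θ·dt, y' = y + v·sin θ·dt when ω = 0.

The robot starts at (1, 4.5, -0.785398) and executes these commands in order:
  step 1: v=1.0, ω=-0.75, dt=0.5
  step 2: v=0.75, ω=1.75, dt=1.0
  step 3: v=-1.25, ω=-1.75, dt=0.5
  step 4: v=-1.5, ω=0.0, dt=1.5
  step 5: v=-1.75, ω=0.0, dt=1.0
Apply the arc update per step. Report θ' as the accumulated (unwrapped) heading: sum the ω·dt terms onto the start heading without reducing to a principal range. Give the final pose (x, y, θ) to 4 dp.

(-2.5254, 4.9384, -0.2854)

step 1: θ'=-1.1604 (R=-1.3333) → pose (1.2798, 4.0892, -1.1604)
step 2: θ'=0.5896 (R=0.4286) → pose (1.9111, 3.9039, 0.5896)
step 3: θ'=-0.2854 (R=0.7143) → pose (1.3128, 3.8122, -0.2854)
step 4: θ'=-0.2854 (straight) → pose (-0.8462, 4.4457, -0.2854)
step 5: θ'=-0.2854 (straight) → pose (-2.5254, 4.9384, -0.2854)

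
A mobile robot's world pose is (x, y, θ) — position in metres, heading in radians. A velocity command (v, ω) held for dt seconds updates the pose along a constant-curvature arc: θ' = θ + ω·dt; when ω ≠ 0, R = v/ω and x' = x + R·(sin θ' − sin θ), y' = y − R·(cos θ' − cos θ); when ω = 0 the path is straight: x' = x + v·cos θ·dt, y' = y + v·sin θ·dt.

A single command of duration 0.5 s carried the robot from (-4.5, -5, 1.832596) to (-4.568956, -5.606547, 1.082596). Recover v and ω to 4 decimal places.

v = -1.2500, ω = -1.5000

Δθ = 1.082596 − 1.832596 = -0.750000
ω = Δθ/dt = -0.750000/0.5 = -1.5000
R = −Δy/(cos θ' − cos θ) = 0.8333
v = R·ω = 0.8333·-1.5000 = -1.2500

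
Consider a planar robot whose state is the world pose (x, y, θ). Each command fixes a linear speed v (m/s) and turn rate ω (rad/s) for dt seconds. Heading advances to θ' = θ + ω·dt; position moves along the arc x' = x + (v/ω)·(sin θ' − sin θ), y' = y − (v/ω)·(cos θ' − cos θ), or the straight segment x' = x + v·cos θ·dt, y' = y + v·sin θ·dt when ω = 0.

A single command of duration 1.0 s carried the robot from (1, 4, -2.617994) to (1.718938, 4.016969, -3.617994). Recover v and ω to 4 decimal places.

Δθ = -3.617994 − -2.617994 = -1.000000
ω = Δθ/dt = -1.000000/1.0 = -1.0000
R = Δx/(sin θ' − sin θ) = 0.7500
v = R·ω = 0.7500·-1.0000 = -0.7500

v = -0.7500, ω = -1.0000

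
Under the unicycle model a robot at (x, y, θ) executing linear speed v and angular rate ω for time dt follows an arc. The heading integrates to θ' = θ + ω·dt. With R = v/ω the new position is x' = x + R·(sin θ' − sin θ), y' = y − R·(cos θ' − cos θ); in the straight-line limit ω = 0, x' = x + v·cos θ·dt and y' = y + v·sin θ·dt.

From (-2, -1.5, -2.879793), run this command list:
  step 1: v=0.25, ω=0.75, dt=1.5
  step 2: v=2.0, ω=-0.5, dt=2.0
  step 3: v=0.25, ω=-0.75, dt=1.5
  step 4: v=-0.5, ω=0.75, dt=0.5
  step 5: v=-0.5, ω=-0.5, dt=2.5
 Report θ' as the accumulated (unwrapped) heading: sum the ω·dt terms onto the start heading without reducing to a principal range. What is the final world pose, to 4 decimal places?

step 1: θ'=-1.7548 (R=0.3333) → pose (-2.2414, -1.7610, -1.7548)
step 2: θ'=-2.7548 (R=-4.0000) → pose (-4.6650, -4.7336, -2.7548)
step 3: θ'=-3.8798 (R=-0.3333) → pose (-5.0151, -4.6715, -3.8798)
step 4: θ'=-3.5048 (R=-0.6667) → pose (-4.8033, -4.8015, -3.5048)
step 5: θ'=-4.7548 (R=1.0000) → pose (-4.1594, -5.7787, -4.7548)

(-4.1594, -5.7787, -4.7548)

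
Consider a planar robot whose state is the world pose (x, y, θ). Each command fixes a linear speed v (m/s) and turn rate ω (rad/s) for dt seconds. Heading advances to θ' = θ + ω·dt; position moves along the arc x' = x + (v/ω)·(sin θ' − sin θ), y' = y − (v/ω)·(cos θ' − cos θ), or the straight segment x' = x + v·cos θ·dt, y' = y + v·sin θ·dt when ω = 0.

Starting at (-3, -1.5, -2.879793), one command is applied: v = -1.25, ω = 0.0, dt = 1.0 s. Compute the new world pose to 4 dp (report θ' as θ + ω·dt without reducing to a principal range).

θ' = -2.8798 + 0.0·1.0 = -2.8798
ω = 0 → straight: x' = -3 + -1.25·cos(-2.8798)·1.0 = -1.7926
y' = -1.5 + -1.25·sin(-2.8798)·1.0 = -1.1765

(-1.7926, -1.1765, -2.8798)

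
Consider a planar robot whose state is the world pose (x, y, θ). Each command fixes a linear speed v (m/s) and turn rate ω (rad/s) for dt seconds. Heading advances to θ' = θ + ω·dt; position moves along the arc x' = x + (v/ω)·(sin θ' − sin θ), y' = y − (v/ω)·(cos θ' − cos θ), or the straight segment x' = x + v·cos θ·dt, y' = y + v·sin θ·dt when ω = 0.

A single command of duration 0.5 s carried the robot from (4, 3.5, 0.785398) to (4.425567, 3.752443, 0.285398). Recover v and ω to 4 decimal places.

Δθ = 0.285398 − 0.785398 = -0.500000
ω = Δθ/dt = -0.500000/0.5 = -1.0000
R = Δx/(sin θ' − sin θ) = -1.0000
v = R·ω = -1.0000·-1.0000 = 1.0000

v = 1.0000, ω = -1.0000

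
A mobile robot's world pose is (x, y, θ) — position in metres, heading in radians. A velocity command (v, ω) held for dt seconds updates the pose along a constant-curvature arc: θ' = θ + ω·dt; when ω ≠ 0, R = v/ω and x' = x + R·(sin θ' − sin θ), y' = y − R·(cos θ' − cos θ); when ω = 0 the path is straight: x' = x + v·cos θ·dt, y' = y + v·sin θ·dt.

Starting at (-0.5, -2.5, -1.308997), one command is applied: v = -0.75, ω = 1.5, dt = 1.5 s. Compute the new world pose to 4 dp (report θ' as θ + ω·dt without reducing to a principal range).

θ' = -1.3090 + 1.5·1.5 = 0.9410
R = v/ω = -0.75/1.5 = -0.5000
x' = -0.5 + -0.5000·(sin 0.9410 − sin -1.3090) = -1.3870
y' = -2.5 − -0.5000·(cos 0.9410 − cos -1.3090) = -2.3349

(-1.3870, -2.3349, 0.9410)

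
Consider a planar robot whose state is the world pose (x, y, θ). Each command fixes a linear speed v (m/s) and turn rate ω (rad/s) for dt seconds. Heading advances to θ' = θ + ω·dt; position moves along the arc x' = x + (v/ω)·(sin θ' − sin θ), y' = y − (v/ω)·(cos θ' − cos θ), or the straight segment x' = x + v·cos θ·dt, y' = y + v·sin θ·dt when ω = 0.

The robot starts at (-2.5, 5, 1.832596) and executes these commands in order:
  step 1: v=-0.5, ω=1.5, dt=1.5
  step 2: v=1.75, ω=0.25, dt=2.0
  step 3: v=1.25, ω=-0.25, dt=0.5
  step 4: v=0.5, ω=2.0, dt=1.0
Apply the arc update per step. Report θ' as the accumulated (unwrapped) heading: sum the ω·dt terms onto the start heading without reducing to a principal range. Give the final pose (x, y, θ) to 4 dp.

step 1: θ'=4.0826 (R=-0.3333) → pose (-1.9086, 4.8899, 4.0826)
step 2: θ'=4.5826 (R=7.0000) → pose (-3.1927, 1.6731, 4.5826)
step 3: θ'=4.4576 (R=-5.0000) → pose (-3.3121, 1.0600, 4.4576)
step 4: θ'=6.4576 (R=0.2500) → pose (-3.0268, 0.7508, 6.4576)

(-3.0268, 0.7508, 6.4576)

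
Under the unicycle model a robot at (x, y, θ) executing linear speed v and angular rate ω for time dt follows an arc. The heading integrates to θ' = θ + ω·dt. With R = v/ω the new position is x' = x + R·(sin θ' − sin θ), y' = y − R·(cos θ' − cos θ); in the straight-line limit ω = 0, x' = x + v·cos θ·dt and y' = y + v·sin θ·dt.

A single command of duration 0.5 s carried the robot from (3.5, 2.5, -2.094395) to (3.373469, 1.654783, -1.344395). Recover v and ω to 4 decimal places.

Δθ = -1.344395 − -2.094395 = 0.750000
ω = Δθ/dt = 0.750000/0.5 = 1.5000
R = −Δy/(cos θ' − cos θ) = 1.1667
v = R·ω = 1.1667·1.5000 = 1.7500

v = 1.7500, ω = 1.5000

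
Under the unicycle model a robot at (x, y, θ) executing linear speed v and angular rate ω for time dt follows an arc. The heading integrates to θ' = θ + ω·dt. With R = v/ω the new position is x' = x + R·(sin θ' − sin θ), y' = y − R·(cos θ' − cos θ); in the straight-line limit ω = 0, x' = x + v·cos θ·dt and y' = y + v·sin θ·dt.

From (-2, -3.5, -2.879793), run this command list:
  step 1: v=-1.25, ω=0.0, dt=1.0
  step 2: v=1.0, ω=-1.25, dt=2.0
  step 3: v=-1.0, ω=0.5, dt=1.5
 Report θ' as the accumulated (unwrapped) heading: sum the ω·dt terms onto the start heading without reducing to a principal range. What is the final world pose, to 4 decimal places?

(-2.0503, -3.3115, -4.6298)

step 1: θ'=-2.8798 (straight) → pose (-0.7926, -3.1765, -2.8798)
step 2: θ'=-5.3798 (R=-0.8000) → pose (-1.6280, -1.9086, -5.3798)
step 3: θ'=-4.6298 (R=-2.0000) → pose (-2.0503, -3.3115, -4.6298)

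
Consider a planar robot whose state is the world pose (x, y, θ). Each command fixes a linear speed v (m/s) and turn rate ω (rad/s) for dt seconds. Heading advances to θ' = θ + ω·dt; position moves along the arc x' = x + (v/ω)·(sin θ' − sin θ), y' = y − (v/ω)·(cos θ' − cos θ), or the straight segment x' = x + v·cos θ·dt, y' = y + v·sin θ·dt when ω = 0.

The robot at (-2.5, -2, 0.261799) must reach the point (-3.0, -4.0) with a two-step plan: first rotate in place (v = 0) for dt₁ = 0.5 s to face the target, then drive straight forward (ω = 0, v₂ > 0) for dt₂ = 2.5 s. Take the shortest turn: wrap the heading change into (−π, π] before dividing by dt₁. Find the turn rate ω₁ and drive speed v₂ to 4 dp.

ω₁ = -4.1551, v₂ = 0.8246

heading to target = atan2(-4−-2, -3−-2.5) = -1.8158
Δθ = wrap(-1.8158 − 0.2618) = -2.0776; ω₁ = Δθ/dt₁ = -4.1551
distance = √((-3−-2.5)² + (-4−-2)²) = 2.0616; v₂ = distance/dt₂ = 0.8246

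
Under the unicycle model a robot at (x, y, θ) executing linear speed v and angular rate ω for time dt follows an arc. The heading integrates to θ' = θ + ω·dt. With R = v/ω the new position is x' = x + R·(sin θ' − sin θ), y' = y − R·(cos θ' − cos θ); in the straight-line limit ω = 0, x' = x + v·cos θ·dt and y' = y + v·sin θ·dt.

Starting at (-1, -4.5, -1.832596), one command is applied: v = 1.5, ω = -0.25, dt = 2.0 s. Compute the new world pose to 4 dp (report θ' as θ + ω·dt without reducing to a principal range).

θ' = -1.8326 + -0.25·2.0 = -2.3326
R = v/ω = 1.5/-0.25 = -6.0000
x' = -1 + -6.0000·(sin -2.3326 − sin -1.8326) = -2.4540
y' = -4.5 − -6.0000·(cos -2.3326 − cos -1.8326) = -7.0884

(-2.4540, -7.0884, -2.3326)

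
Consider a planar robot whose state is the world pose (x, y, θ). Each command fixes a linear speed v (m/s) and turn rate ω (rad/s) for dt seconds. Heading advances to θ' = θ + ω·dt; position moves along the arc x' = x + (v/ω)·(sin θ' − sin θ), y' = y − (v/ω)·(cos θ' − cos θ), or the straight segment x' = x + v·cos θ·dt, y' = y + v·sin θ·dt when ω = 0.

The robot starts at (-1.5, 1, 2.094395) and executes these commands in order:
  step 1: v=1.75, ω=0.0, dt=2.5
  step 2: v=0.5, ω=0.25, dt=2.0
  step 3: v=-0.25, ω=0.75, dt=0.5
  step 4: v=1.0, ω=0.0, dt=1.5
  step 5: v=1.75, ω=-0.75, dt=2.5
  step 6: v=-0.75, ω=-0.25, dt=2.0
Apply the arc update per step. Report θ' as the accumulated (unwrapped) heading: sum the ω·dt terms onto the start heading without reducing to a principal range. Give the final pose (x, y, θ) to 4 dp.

step 1: θ'=2.0944 (straight) → pose (-3.6875, 4.7889, 2.0944)
step 2: θ'=2.5944 (R=2.0000) → pose (-4.3790, 5.4968, 2.5944)
step 3: θ'=2.9694 (R=-0.3333) → pose (-4.2626, 5.4531, 2.9694)
step 4: θ'=2.9694 (straight) → pose (-5.7405, 5.7101, 2.9694)
step 5: θ'=1.0944 (R=-2.3333) → pose (-7.4142, 9.0790, 1.0944)
step 6: θ'=0.5944 (R=3.0000) → pose (-8.4001, 7.9693, 0.5944)

(-8.4001, 7.9693, 0.5944)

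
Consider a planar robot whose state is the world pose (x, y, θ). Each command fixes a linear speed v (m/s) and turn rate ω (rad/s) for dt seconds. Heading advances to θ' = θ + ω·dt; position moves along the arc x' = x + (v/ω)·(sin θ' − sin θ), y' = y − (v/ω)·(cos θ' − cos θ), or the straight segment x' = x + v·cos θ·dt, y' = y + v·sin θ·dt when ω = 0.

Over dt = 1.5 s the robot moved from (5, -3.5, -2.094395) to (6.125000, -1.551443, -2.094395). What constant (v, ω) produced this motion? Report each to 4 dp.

Δθ = -2.094395 − -2.094395 = 0.000000
ω = Δθ/dt = 0.000000/1.5 = 0.0000
ω = 0 → v = (Δx·cos θ + Δy·sin θ)/dt = -1.5000

v = -1.5000, ω = 0.0000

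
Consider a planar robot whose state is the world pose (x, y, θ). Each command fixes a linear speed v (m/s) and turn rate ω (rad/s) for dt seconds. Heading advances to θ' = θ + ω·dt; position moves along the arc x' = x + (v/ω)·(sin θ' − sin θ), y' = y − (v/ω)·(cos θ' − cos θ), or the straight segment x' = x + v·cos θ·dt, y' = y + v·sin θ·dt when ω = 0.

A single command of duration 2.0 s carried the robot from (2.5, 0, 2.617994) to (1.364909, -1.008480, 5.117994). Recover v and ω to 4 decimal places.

v = 1.0000, ω = 1.2500

Δθ = 5.117994 − 2.617994 = 2.500000
ω = Δθ/dt = 2.500000/2.0 = 1.2500
R = Δx/(sin θ' − sin θ) = 0.8000
v = R·ω = 0.8000·1.2500 = 1.0000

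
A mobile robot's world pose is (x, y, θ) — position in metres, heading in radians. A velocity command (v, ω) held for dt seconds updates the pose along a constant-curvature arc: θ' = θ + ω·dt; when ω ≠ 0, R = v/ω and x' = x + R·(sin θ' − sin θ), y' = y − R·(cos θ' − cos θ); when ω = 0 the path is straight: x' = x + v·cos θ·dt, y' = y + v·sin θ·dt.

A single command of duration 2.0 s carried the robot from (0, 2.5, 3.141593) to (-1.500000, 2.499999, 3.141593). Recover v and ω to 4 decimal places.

v = 0.7500, ω = 0.0000

Δθ = 3.141593 − 3.141593 = 0.000000
ω = Δθ/dt = 0.000000/2.0 = 0.0000
ω = 0 → v = (Δx·cos θ + Δy·sin θ)/dt = 0.7500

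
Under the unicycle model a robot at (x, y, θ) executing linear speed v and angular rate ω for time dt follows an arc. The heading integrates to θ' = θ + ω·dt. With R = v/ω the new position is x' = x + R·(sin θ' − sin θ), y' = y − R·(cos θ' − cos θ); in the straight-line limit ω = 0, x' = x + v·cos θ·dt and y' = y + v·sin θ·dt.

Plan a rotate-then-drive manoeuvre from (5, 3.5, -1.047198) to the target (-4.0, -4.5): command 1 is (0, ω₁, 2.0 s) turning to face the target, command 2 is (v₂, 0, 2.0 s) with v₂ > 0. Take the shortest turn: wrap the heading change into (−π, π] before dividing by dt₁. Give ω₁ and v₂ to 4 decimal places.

heading to target = atan2(-4.5−3.5, -4−5) = -2.4150
Δθ = wrap(-2.4150 − -1.0472) = -1.3678; ω₁ = Δθ/dt₁ = -0.6839
distance = √((-4−5)² + (-4.5−3.5)²) = 12.0416; v₂ = distance/dt₂ = 6.0208

ω₁ = -0.6839, v₂ = 6.0208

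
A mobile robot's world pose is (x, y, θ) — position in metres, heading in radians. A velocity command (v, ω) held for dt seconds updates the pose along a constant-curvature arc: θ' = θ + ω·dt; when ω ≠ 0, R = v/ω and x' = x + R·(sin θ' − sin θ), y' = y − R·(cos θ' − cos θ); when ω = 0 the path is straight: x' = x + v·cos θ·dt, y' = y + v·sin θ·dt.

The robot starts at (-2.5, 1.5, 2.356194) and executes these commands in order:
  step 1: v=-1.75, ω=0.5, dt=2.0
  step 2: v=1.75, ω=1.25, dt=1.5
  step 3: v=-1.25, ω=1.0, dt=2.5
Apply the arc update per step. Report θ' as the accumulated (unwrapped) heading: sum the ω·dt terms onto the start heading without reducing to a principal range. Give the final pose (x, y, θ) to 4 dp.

step 1: θ'=3.3562 (R=-3.5000) → pose (0.7202, 0.5552, 3.3562)
step 2: θ'=5.2312 (R=1.4000) → pose (-0.1974, -1.5069, 5.2312)
step 3: θ'=7.7312 (R=-1.2500) → pose (-2.5235, -1.9736, 7.7312)

(-2.5235, -1.9736, 7.7312)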